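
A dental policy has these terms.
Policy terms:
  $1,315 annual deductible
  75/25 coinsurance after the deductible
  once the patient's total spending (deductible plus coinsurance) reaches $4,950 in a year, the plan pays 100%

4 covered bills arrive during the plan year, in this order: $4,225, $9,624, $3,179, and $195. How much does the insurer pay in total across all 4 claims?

Claim 1 ($4,225): $1,315 finishes the deductible; $2,910 goes to coinsurance; 25% of $2,910 = $727.50. Patient pays $2,042.50; OOP now $2,042.50. Plan pays $4,225 − $2,042.50 = $2,182.50.
Claim 2 ($9,624): deductible already satisfied, so patient's share is 25% × $9,624 = $2,406. Patient pays $2,406; OOP now $4,448.50. Insurer: $9,624 − $2,406 = $7,218.
Claim 3 ($3,179): 25% coinsurance on $3,179 = $794.75. That would push OOP to $5,243.25, over the $4,950 cap, so patient pays $4,950 − $4,448.50 = $501.50. Plan pays $3,179 − $501.50 = $2,677.50.
Claim 4 ($195): 25% coinsurance on $195 = $48.75. That would push OOP to $4,998.75, over the $4,950 cap, so patient pays $4,950 − $4,950 = $0. Plan pays $195 − $0 = $195.
Insurer total: $2,182.50 + $7,218 + $2,677.50 + $195 = $12,273.

$12,273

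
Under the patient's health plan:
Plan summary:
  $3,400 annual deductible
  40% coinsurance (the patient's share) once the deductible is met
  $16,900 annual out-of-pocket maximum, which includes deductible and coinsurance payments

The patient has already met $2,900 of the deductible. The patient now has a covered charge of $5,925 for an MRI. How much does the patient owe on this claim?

$2,670

$2,900 of the $3,400 deductible is already met, leaving $500.
After the $500 deductible portion, $5,925 − $500 = $5,425 is subject to coinsurance.
Patient's 40% share of $5,425 is $2,170.
Patient responsibility before any cap: $500 + $2,170 = $2,670.
Cumulative spending $2,900 + $2,670 = $5,570 stays under the $16,900 maximum.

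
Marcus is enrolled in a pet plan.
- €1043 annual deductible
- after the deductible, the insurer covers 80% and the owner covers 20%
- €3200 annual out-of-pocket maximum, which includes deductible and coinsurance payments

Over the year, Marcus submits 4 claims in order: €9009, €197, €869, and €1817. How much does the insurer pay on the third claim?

#1 (€9009): deductible takes €1043, €7966 remains; 20% of €7966 = €1593.20. Owner owes €2636.20 (running OOP €2636.20). Insurer: €9009 − €2636.20 = €6372.80.
#2 (€197): 20% coinsurance on €197 = €39.40. Owner owes €39.40 (running OOP €2675.60). Insurer: €197 − €39.40 = €157.60.
#3 (€869): 20% coinsurance on €869 = €173.80. Owner owes €173.80 (running OOP €2849.40). Insurer: €869 − €173.80 = €695.20.

€695.20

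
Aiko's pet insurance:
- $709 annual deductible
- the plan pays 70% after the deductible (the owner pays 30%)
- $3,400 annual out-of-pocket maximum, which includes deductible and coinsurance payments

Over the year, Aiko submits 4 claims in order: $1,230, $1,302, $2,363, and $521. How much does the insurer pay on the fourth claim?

Bill 1, $1,230: deductible takes $709, $521 remains; owner's 30% is $156.30. Owner pays $865.30; OOP now $865.30. Insurer: $1,230 − $865.30 = $364.70.
Bill 2, $1,302: deductible met; 30% of $1,302 = $390.60. Cost to owner: $390.60. OOP to date $1,255.90. Insurer: $1,302 − $390.60 = $911.40.
Bill 3, $2,363: 30% coinsurance on $2,363 = $708.90. Owner owes $708.90 (running OOP $1,964.80). Plan pays $2,363 − $708.90 = $1,654.10.
Bill 4, $521: deductible already satisfied, so owner's share is 30% × $521 = $156.30. Owner owes $156.30 (running OOP $2,121.10). Plan pays $521 − $156.30 = $364.70.

$364.70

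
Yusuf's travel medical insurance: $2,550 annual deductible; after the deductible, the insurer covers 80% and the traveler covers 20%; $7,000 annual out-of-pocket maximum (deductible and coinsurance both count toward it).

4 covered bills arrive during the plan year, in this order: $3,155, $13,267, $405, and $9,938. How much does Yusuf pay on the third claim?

$81

Claim 1 — $3,155: $2,550 finishes the deductible; $605 goes to coinsurance; 20% of $605 = $121. Traveler owes $2,671 (running OOP $2,671).
Claim 2 — $13,267: deductible already satisfied, so traveler's share is 20% × $13,267 = $2,653.40. Cost to traveler: $2,653.40. OOP to date $5,324.40.
Claim 3 — $405: deductible already satisfied, so traveler's share is 20% × $405 = $81. Traveler pays $81; OOP now $5,405.40.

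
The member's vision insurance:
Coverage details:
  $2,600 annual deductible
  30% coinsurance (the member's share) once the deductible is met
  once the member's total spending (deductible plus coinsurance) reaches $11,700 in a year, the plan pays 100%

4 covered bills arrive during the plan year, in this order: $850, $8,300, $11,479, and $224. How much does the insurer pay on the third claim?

$8,035.30

Claim 1 — $850: all of it applies to the deductible. Cost to member: $850. OOP to date $850. Plan pays $850 − $850 = $0.
Claim 2 — $8,300: $1,750 finishes the deductible; $6,550 goes to coinsurance; member's 30% is $1,965. Member pays $3,715; OOP now $4,565. Insurer: $8,300 − $3,715 = $4,585.
Claim 3 — $11,479: deductible already satisfied, so member's share is 30% × $11,479 = $3,443.70. Member owes $3,443.70 (running OOP $8,008.70). Plan pays $11,479 − $3,443.70 = $8,035.30.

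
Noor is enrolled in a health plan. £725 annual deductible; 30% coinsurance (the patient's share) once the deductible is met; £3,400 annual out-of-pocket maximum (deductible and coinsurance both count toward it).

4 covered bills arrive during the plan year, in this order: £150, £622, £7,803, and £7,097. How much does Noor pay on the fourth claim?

£320

Bill 1, £150: all of it applies to the deductible. Patient pays £150; OOP now £150.
Bill 2, £622: deductible takes £575, £47 remains; coinsurance £47 × 30% = £14.10. Patient owes £589.10 (running OOP £739.10).
Bill 3, £7,803: deductible met; 30% of £7,803 = £2,340.90. Patient pays £2,340.90; OOP now £3,080.
Bill 4, £7,097: deductible already satisfied, so patient's share is 30% × £7,097 = £2,129.10. That would push OOP to £5,209.10, over the £3,400 cap, so patient pays £3,400 − £3,080 = £320.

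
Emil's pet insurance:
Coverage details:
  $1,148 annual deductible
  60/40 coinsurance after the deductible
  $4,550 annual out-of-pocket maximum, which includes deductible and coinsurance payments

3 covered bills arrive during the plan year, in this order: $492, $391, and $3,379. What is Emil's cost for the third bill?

Bill 1, $492: entire amount goes to the deductible. Owner owes $492 (running OOP $492).
Bill 2, $391: fully absorbed by the deductible. Cost to owner: $391. OOP to date $883.
Bill 3, $3,379: deductible takes $265, $3,114 remains; owner's 40% is $1,245.60. Owner pays $1,510.60; OOP now $2,393.60.

$1,510.60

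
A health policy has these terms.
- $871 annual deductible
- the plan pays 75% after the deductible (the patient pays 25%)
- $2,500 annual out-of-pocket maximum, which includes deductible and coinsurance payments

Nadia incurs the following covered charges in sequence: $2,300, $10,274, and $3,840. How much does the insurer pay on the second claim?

$9,002.25

Claim 1 — $2,300: $871 finishes the deductible; $1,429 goes to coinsurance; coinsurance $1,429 × 25% = $357.25. Cost to patient: $1,228.25. OOP to date $1,228.25. Insurer: $2,300 − $1,228.25 = $1,071.75.
Claim 2 — $10,274: 25% coinsurance on $10,274 = $2,568.50. OOP would hit $3,796.75 > $2,500, so the cap limits the patient to $2,500 − $1,228.25 = $1,271.75. Insurer: $10,274 − $1,271.75 = $9,002.25.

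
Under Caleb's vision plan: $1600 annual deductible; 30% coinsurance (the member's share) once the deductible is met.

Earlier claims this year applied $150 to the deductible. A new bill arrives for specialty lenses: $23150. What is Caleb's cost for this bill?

$7960

Deductible still to meet: $1600 − $150 = $1450.
After the $1450 deductible portion, $23150 − $1450 = $21700 is subject to coinsurance.
30% of $21700 = $6510 falls to the member.
That puts the member's cost at $1450 + $6510 = $7960.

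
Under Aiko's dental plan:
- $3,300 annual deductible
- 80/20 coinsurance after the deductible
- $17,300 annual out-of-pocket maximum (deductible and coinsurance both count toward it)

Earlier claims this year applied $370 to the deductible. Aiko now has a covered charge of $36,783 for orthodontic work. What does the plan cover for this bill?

$370 of the $3,300 deductible is already met, leaving $2,930.
After the $2,930 deductible portion, $36,783 − $2,930 = $33,853 is subject to coinsurance.
20% of $33,853 = $6,770.60 falls to the patient.
Patient responsibility before any cap: $2,930 + $6,770.60 = $9,700.60.
Total out-of-pocket so far would be $370 + $9,700.60 = $10,070.60, below the $17,300 cap — no reduction.
The insurer covers the remainder: $36,783 − $9,700.60 = $27,082.40.

$27,082.40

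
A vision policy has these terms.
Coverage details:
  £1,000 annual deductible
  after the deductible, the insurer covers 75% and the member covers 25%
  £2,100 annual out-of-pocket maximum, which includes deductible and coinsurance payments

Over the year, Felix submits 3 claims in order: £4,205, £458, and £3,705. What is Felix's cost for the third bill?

£184.25

Claim 1 (£4,205): deductible takes £1,000, £3,205 remains; coinsurance £3,205 × 25% = £801.25. Cost to member: £1,801.25. OOP to date £1,801.25.
Claim 2 (£458): 25% coinsurance on £458 = £114.50. Member owes £114.50 (running OOP £1,915.75).
Claim 3 (£3,705): deductible met; 25% of £3,705 = £926.25. That would push OOP to £2,842, over the £2,100 cap, so member pays £2,100 − £1,915.75 = £184.25.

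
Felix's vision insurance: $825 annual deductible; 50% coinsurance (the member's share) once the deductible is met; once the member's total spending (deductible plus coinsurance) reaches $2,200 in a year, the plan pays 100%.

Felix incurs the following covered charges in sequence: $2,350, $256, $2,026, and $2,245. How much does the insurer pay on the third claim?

$1,541.50

Claim 1 — $2,350: $825 to deductible, leaving $1,525; coinsurance $1,525 × 50% = $762.50. Member pays $1,587.50; OOP now $1,587.50. Plan pays $2,350 − $1,587.50 = $762.50.
Claim 2 — $256: deductible already satisfied, so member's share is 50% × $256 = $128. Member pays $128; OOP now $1,715.50. Insurer: $256 − $128 = $128.
Claim 3 — $2,026: 50% coinsurance on $2,026 = $1,013. Adding that to $1,715.50 gives $2,728.50, past the $2,200 cap; member pays only $2,200 − $1,715.50 = $484.50. Plan pays $2,026 − $484.50 = $1,541.50.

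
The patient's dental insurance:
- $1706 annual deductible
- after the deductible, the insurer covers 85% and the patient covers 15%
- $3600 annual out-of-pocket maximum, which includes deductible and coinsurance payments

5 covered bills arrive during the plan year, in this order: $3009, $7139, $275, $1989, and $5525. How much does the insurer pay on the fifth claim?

$5236.90

Claim 1 — $3009: $1706 finishes the deductible; $1303 goes to coinsurance; 15% of $1303 = $195.45. Cost to patient: $1901.45. OOP to date $1901.45. Plan pays $3009 − $1901.45 = $1107.55.
Claim 2 — $7139: 15% coinsurance on $7139 = $1070.85. Cost to patient: $1070.85. OOP to date $2972.30. Insurer: $7139 − $1070.85 = $6068.15.
Claim 3 — $275: deductible met; 15% of $275 = $41.25. Patient owes $41.25 (running OOP $3013.55). Insurer: $275 − $41.25 = $233.75.
Claim 4 — $1989: deductible met; 15% of $1989 = $298.35. Cost to patient: $298.35. OOP to date $3311.90. Insurer: $1989 − $298.35 = $1690.65.
Claim 5 — $5525: deductible met; 15% of $5525 = $828.75. Adding that to $3311.90 gives $4140.65, past the $3600 cap; patient pays only $3600 − $3311.90 = $288.10. Plan pays $5525 − $288.10 = $5236.90.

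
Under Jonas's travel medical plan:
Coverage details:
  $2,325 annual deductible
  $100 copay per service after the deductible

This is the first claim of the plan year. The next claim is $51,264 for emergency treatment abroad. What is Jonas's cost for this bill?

The full $2,325 deductible is still open; $2,325 of this bill applies to it.
After the $2,325 deductible portion, $51,264 − $2,325 = $48,939 is subject to the copay.
Copay on this service: $100.
Traveler responsibility: $2,325 + $100 = $2,425.

$2,425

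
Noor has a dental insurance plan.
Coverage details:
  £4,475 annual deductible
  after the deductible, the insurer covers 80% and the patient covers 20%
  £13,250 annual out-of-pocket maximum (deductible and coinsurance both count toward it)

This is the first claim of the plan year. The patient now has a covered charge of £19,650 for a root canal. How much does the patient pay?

£7,510

Deductible not yet touched, so the first £4,475 of the bill goes to the deductible.
The remaining £15,175 (= £19,650 − £4,475) moves to coinsurance.
Patient's 20% share of £15,175 is £3,035.
So the patient owes £4,475 + £3,035 = £7,510 before any cap.
Cumulative spending £0 + £7,510 = £7,510 stays under the £13,250 maximum.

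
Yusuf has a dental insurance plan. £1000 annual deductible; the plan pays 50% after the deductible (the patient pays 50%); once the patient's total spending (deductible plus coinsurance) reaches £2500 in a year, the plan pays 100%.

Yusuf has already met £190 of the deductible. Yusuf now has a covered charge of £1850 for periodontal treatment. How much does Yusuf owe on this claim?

£1330

Remaining deductible: £1000 − £190 = £810.
That leaves £1850 − £810 = £1040 for coinsurance.
50% of £1040 = £520 falls to the patient.
Patient responsibility before any cap: £810 + £520 = £1330.
Year-to-date out-of-pocket becomes £190 + £1330 = £1520, still under the £2500 maximum, so no cap applies.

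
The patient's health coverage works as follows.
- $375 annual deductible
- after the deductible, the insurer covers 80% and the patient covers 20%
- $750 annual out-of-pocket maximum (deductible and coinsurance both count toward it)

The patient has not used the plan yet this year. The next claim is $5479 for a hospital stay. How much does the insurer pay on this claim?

$4729

Nothing has been paid toward the $375 deductible, so the first $375 of this charge is applied there.
The remaining $5104 (= $5479 − $375) moves to coinsurance.
Patient's 20% share of $5104 is $1020.80.
Patient responsibility before any cap: $375 + $1020.80 = $1395.80.
Year-to-date out-of-pocket would reach $0 + $1395.80 = $1395.80, above the $750 maximum, so the patient pays only $750 − $0 = $750.
Insurer pays the balance: $5479 − $750 = $4729.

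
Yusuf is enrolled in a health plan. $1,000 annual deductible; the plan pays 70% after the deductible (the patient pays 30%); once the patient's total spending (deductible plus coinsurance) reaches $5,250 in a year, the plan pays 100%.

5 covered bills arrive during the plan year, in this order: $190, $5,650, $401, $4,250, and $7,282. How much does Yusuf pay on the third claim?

#1 ($190): all of it applies to the deductible. Cost to patient: $190. OOP to date $190.
#2 ($5,650): deductible takes $810, $4,840 remains; patient's 30% is $1,452. Cost to patient: $2,262. OOP to date $2,452.
#3 ($401): deductible met; 30% of $401 = $120.30. Cost to patient: $120.30. OOP to date $2,572.30.

$120.30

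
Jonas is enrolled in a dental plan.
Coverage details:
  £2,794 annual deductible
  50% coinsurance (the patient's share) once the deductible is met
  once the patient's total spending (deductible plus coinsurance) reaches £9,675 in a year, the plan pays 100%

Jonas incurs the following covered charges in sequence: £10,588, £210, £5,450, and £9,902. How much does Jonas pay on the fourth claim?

£154

Bill 1, £10,588: £2,794 to deductible, leaving £7,794; patient's 50% is £3,897. Patient owes £6,691 (running OOP £6,691).
Bill 2, £210: deductible already satisfied, so patient's share is 50% × £210 = £105. Cost to patient: £105. OOP to date £6,796.
Bill 3, £5,450: 50% coinsurance on £5,450 = £2,725. Cost to patient: £2,725. OOP to date £9,521.
Bill 4, £9,902: deductible met; 50% of £9,902 = £4,951. That would push OOP to £14,472, over the £9,675 cap, so patient pays £9,675 − £9,521 = £154.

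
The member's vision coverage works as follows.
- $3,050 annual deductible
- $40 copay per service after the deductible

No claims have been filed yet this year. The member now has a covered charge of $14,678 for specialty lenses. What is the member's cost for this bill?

$3,090

The full $3,050 deductible is still open; $3,050 of this bill applies to it.
After the $3,050 deductible portion, $14,678 − $3,050 = $11,628 is subject to the copay.
Copay on this service: $40.
Member responsibility: $3,050 + $40 = $3,090.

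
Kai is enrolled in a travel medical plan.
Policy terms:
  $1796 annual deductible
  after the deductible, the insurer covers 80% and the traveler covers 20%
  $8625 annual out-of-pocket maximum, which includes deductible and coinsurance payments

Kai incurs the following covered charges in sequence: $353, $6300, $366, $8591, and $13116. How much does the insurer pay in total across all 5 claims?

Claim 1 ($353): entire amount goes to the deductible. Traveler owes $353 (running OOP $353). Plan pays $353 − $353 = $0.
Claim 2 ($6300): deductible takes $1443, $4857 remains; traveler's 20% is $971.40. Traveler pays $2414.40; OOP now $2767.40. Insurer: $6300 − $2414.40 = $3885.60.
Claim 3 ($366): 20% coinsurance on $366 = $73.20. Traveler owes $73.20 (running OOP $2840.60). Plan pays $366 − $73.20 = $292.80.
Claim 4 ($8591): deductible already satisfied, so traveler's share is 20% × $8591 = $1718.20. Traveler pays $1718.20; OOP now $4558.80. Plan pays $8591 − $1718.20 = $6872.80.
Claim 5 ($13116): deductible met; 20% of $13116 = $2623.20. Traveler owes $2623.20 (running OOP $7182). Plan pays $13116 − $2623.20 = $10492.80.
Insurer total = bills − traveler's total = $28726 − $7182 = $21544.

$21544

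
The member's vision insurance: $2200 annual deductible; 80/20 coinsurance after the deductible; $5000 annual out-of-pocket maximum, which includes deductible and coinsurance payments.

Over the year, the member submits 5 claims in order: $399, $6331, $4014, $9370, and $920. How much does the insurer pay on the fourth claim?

$8278.80

Claim 1 ($399): all of it applies to the deductible. Cost to member: $399. OOP to date $399. Insurer: $399 − $399 = $0.
Claim 2 ($6331): $1801 finishes the deductible; $4530 goes to coinsurance; 20% of $4530 = $906. Member owes $2707 (running OOP $3106). Insurer: $6331 − $2707 = $3624.
Claim 3 ($4014): 20% coinsurance on $4014 = $802.80. Cost to member: $802.80. OOP to date $3908.80. Plan pays $4014 − $802.80 = $3211.20.
Claim 4 ($9370): deductible met; 20% of $9370 = $1874. That would push OOP to $5782.80, over the $5000 cap, so member pays $5000 − $3908.80 = $1091.20. Insurer: $9370 − $1091.20 = $8278.80.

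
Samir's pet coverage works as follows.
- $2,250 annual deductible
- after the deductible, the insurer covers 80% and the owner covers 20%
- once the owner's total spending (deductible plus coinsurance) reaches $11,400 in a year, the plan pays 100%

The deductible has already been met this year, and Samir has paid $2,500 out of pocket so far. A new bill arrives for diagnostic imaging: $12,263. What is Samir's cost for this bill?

$2,452.60

The deductible is already satisfied, so the full bill goes to coinsurance.
20% of $12,263 = $2,452.60 falls to the owner.
Year-to-date out-of-pocket becomes $2,500 + $2,452.60 = $4,952.60, still under the $11,400 maximum, so no cap applies.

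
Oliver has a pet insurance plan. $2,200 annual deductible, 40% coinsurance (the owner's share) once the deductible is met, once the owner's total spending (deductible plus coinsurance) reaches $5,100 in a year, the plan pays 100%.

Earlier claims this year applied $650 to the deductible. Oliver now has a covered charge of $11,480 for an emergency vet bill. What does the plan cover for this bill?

$7,030

Deductible still to meet: $2,200 − $650 = $1,550.
After the $1,550 deductible portion, $11,480 − $1,550 = $9,930 is subject to coinsurance.
Coinsurance: $9,930 × 40% = $3,972.
Owner responsibility before any cap: $1,550 + $3,972 = $5,522.
That would bring total out-of-pocket to $6,172, past the $5,100 cap. The owner is capped at $5,100 − $650 = $4,450 on this claim.
Insurer pays the balance: $11,480 − $4,450 = $7,030.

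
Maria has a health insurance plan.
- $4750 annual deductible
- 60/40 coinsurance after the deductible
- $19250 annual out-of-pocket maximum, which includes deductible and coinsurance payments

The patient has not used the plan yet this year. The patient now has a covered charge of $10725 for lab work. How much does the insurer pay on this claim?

The full $4750 deductible is still open; $4750 of this bill applies to it.
After the $4750 deductible portion, $10725 − $4750 = $5975 is subject to coinsurance.
Coinsurance: $5975 × 40% = $2390.
Patient responsibility before any cap: $4750 + $2390 = $7140.
Total out-of-pocket so far would be $0 + $7140 = $7140, below the $19250 cap — no reduction.
The plan picks up $10725 − $7140 = $3585.

$3585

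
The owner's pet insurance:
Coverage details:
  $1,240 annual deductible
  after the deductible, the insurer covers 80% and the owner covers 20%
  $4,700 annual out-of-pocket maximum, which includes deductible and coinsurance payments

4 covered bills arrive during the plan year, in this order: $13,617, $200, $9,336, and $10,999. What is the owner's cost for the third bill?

Bill 1, $13,617: $1,240 to deductible, leaving $12,377; owner's 20% is $2,475.40. Owner owes $3,715.40 (running OOP $3,715.40).
Bill 2, $200: 20% coinsurance on $200 = $40. Cost to owner: $40. OOP to date $3,755.40.
Bill 3, $9,336: deductible already satisfied, so owner's share is 20% × $9,336 = $1,867.20. Adding that to $3,755.40 gives $5,622.60, past the $4,700 cap; owner pays only $4,700 − $3,755.40 = $944.60.

$944.60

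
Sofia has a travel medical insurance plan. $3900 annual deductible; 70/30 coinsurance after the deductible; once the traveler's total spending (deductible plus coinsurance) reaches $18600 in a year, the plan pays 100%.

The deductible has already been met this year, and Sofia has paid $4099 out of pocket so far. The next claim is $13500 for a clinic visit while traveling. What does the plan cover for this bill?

The deductible is already satisfied, so the full bill goes to coinsurance.
Traveler's 30% share of $13500 is $4050.
Total out-of-pocket so far would be $4099 + $4050 = $8149, below the $18600 cap — no reduction.
The plan picks up $13500 − $4050 = $9450.

$9450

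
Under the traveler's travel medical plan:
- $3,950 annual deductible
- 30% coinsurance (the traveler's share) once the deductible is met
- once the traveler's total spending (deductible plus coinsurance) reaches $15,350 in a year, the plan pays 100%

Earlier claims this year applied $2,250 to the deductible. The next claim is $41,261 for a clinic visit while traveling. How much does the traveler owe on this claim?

$13,100

$2,250 of the $3,950 deductible is already met, leaving $1,700.
After the $1,700 deductible portion, $41,261 − $1,700 = $39,561 is subject to coinsurance.
Traveler's 30% share of $39,561 is $11,868.30.
So the traveler owes $1,700 + $11,868.30 = $13,568.30 before any cap.
That would bring total out-of-pocket to $15,818.30, past the $15,350 cap. The traveler is capped at $15,350 − $2,250 = $13,100 on this claim.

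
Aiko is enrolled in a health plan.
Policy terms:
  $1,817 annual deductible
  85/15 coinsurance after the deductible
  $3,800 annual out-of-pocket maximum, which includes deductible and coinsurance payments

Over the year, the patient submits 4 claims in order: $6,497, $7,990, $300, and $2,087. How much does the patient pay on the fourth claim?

Claim 1 — $6,497: $1,817 to deductible, leaving $4,680; coinsurance $4,680 × 15% = $702. Cost to patient: $2,519. OOP to date $2,519.
Claim 2 — $7,990: 15% coinsurance on $7,990 = $1,198.50. Cost to patient: $1,198.50. OOP to date $3,717.50.
Claim 3 — $300: deductible met; 15% of $300 = $45. Patient owes $45 (running OOP $3,762.50).
Claim 4 — $2,087: deductible already satisfied, so patient's share is 15% × $2,087 = $313.05. That would push OOP to $4,075.55, over the $3,800 cap, so patient pays $3,800 − $3,762.50 = $37.50.

$37.50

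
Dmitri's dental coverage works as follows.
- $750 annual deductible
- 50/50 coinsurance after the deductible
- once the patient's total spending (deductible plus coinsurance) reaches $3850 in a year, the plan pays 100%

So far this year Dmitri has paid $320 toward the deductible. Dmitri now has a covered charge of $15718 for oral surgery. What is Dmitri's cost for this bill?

$320 of the $750 deductible is already met, leaving $430.
That leaves $15718 − $430 = $15288 for coinsurance.
50% of $15288 = $7644 falls to the patient.
Patient responsibility before any cap: $430 + $7644 = $8074.
Year-to-date out-of-pocket would reach $320 + $8074 = $8394, above the $3850 maximum, so the patient pays only $3850 − $320 = $3530.

$3530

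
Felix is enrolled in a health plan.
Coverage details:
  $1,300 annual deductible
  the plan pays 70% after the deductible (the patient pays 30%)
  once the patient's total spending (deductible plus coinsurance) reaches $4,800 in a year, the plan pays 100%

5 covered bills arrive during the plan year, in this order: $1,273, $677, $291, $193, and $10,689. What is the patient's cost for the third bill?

$87.30

Bill 1, $1,273: fully absorbed by the deductible. Patient pays $1,273; OOP now $1,273.
Bill 2, $677: deductible takes $27, $650 remains; coinsurance $650 × 30% = $195. Cost to patient: $222. OOP to date $1,495.
Bill 3, $291: deductible already satisfied, so patient's share is 30% × $291 = $87.30. Cost to patient: $87.30. OOP to date $1,582.30.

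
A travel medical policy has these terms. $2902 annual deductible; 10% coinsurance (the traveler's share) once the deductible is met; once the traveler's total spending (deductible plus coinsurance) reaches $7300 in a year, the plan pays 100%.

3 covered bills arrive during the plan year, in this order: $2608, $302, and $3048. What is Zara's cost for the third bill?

Claim 1 — $2608: fully absorbed by the deductible. Traveler owes $2608 (running OOP $2608).
Claim 2 — $302: $294 finishes the deductible; $8 goes to coinsurance; coinsurance $8 × 10% = $0.80. Cost to traveler: $294.80. OOP to date $2902.80.
Claim 3 — $3048: 10% coinsurance on $3048 = $304.80. Traveler owes $304.80 (running OOP $3207.60).

$304.80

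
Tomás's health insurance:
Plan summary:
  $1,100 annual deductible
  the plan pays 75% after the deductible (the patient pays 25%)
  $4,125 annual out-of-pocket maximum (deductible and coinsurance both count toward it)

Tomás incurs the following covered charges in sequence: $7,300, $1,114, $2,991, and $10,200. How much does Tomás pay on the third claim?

Claim 1 ($7,300): $1,100 to deductible, leaving $6,200; 25% of $6,200 = $1,550. Cost to patient: $2,650. OOP to date $2,650.
Claim 2 ($1,114): deductible met; 25% of $1,114 = $278.50. Patient owes $278.50 (running OOP $2,928.50).
Claim 3 ($2,991): deductible already satisfied, so patient's share is 25% × $2,991 = $747.75. Patient pays $747.75; OOP now $3,676.25.

$747.75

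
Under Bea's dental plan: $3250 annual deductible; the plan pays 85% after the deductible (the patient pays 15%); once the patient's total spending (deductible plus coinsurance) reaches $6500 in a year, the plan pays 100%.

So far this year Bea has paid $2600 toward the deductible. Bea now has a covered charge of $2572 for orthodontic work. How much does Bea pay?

$938.30

Deductible still to meet: $3250 − $2600 = $650.
After the $650 deductible portion, $2572 − $650 = $1922 is subject to coinsurance.
Patient's 15% share of $1922 is $288.30.
Patient responsibility before any cap: $650 + $288.30 = $938.30.
Total out-of-pocket so far would be $2600 + $938.30 = $3538.30, below the $6500 cap — no reduction.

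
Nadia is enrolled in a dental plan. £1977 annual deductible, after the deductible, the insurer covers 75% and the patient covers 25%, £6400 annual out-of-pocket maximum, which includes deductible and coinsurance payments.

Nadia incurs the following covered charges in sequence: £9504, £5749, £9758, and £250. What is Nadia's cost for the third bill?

£1104

Claim 1 — £9504: deductible takes £1977, £7527 remains; coinsurance £7527 × 25% = £1881.75. Cost to patient: £3858.75. OOP to date £3858.75.
Claim 2 — £5749: deductible met; 25% of £5749 = £1437.25. Cost to patient: £1437.25. OOP to date £5296.
Claim 3 — £9758: deductible met; 25% of £9758 = £2439.50. Adding that to £5296 gives £7735.50, past the £6400 cap; patient pays only £6400 − £5296 = £1104.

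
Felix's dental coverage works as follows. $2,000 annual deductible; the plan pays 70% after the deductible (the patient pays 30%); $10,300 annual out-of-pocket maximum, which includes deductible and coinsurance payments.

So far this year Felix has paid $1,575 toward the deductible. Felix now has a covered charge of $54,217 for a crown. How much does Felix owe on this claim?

$8,725

Deductible still to meet: $2,000 − $1,575 = $425.
The remaining $53,792 (= $54,217 − $425) moves to coinsurance.
Coinsurance: $53,792 × 30% = $16,137.60.
Patient responsibility before any cap: $425 + $16,137.60 = $16,562.60.
That would bring total out-of-pocket to $18,137.60, past the $10,300 cap. The patient is capped at $10,300 − $1,575 = $8,725 on this claim.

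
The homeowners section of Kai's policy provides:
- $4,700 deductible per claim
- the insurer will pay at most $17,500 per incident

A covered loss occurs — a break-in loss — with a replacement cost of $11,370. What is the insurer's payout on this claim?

After the deductible, $11,370 − $4,700 = $6,670 remains.
$6,670 ≤ $17,500, so the limit doesn't bind; insurer pays $6,670.

$6,670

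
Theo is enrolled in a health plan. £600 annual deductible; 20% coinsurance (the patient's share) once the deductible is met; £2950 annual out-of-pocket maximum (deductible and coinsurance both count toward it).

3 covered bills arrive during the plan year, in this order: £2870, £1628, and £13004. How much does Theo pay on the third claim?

Claim 1 (£2870): £600 finishes the deductible; £2270 goes to coinsurance; patient's 20% is £454. Patient pays £1054; OOP now £1054.
Claim 2 (£1628): deductible met; 20% of £1628 = £325.60. Patient owes £325.60 (running OOP £1379.60).
Claim 3 (£13004): deductible met; 20% of £13004 = £2600.80. That would push OOP to £3980.40, over the £2950 cap, so patient pays £2950 − £1379.60 = £1570.40.

£1570.40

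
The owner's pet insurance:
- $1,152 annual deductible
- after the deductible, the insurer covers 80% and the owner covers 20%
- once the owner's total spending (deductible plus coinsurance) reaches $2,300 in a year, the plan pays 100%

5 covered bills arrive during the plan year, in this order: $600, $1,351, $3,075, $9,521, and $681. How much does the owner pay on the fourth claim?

Claim 1 ($600): entire amount goes to the deductible. Owner pays $600; OOP now $600.
Claim 2 ($1,351): $552 finishes the deductible; $799 goes to coinsurance; coinsurance $799 × 20% = $159.80. Owner owes $711.80 (running OOP $1,311.80).
Claim 3 ($3,075): 20% coinsurance on $3,075 = $615. Cost to owner: $615. OOP to date $1,926.80.
Claim 4 ($9,521): 20% coinsurance on $9,521 = $1,904.20. OOP would hit $3,831 > $2,300, so the cap limits the owner to $2,300 − $1,926.80 = $373.20.

$373.20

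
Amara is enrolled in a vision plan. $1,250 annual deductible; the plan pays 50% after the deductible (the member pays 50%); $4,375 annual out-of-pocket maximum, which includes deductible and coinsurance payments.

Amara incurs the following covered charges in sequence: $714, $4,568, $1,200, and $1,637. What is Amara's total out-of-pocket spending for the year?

#1 ($714): entire amount goes to the deductible. Member owes $714 (running OOP $714).
#2 ($4,568): $536 finishes the deductible; $4,032 goes to coinsurance; member's 50% is $2,016. Member owes $2,552 (running OOP $3,266).
#3 ($1,200): deductible met; 50% of $1,200 = $600. Cost to member: $600. OOP to date $3,866.
#4 ($1,637): 50% coinsurance on $1,637 = $818.50. Adding that to $3,866 gives $4,684.50, past the $4,375 cap; member pays only $4,375 − $3,866 = $509.
Summing the member's payments: $714 + $2,552 + $600 + $509 = $4,375.

$4,375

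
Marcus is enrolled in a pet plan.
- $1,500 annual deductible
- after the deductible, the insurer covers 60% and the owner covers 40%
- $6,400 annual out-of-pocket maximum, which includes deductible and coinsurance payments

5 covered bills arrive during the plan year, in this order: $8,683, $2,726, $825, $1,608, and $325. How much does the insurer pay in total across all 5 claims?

Bill 1, $8,683: $1,500 to deductible, leaving $7,183; owner's 40% is $2,873.20. Owner pays $4,373.20; OOP now $4,373.20. Insurer: $8,683 − $4,373.20 = $4,309.80.
Bill 2, $2,726: 40% coinsurance on $2,726 = $1,090.40. Owner pays $1,090.40; OOP now $5,463.60. Insurer: $2,726 − $1,090.40 = $1,635.60.
Bill 3, $825: deductible met; 40% of $825 = $330. Owner owes $330 (running OOP $5,793.60). Insurer: $825 − $330 = $495.
Bill 4, $1,608: deductible met; 40% of $1,608 = $643.20. That would push OOP to $6,436.80, over the $6,400 cap, so owner pays $6,400 − $5,793.60 = $606.40. Insurer: $1,608 − $606.40 = $1,001.60.
Bill 5, $325: deductible met; 40% of $325 = $130. Adding that to $6,400 gives $6,530, past the $6,400 cap; owner pays only $6,400 − $6,400 = $0. Insurer: $325 − $0 = $325.
Insurer total: $4,309.80 + $1,635.60 + $495 + $1,001.60 + $325 = $7,767.

$7,767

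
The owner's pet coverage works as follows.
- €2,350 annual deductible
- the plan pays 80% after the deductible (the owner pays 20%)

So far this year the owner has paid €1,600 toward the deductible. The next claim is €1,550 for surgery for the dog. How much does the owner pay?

Remaining deductible: €2,350 − €1,600 = €750.
The remaining €800 (= €1,550 − €750) moves to coinsurance.
Coinsurance: €800 × 20% = €160.
So the owner owes €750 + €160 = €910.

€910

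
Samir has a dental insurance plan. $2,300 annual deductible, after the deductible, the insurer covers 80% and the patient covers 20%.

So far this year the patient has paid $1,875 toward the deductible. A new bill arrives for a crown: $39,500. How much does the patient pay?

$8,240

Deductible still to meet: $2,300 − $1,875 = $425.
After the $425 deductible portion, $39,500 − $425 = $39,075 is subject to coinsurance.
Coinsurance: $39,075 × 20% = $7,815.
So the patient owes $425 + $7,815 = $8,240.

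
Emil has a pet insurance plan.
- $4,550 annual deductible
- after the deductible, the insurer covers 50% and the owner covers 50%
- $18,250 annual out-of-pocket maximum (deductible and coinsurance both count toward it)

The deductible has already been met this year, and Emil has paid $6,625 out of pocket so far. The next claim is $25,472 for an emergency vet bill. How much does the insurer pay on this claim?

The deductible is already satisfied, so the full bill goes to coinsurance.
Coinsurance: $25,472 × 50% = $12,736.
That would bring total out-of-pocket to $19,361, past the $18,250 cap. The owner is capped at $18,250 − $6,625 = $11,625 on this claim.
The insurer covers the remainder: $25,472 − $11,625 = $13,847.

$13,847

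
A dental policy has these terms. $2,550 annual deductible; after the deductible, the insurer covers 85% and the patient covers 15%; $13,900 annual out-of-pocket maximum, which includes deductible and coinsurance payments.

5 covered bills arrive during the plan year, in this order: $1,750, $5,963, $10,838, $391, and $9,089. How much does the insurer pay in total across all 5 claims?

Claim 1 — $1,750: fully absorbed by the deductible. Patient owes $1,750 (running OOP $1,750). Plan pays $1,750 − $1,750 = $0.
Claim 2 — $5,963: deductible takes $800, $5,163 remains; coinsurance $5,163 × 15% = $774.45. Patient owes $1,574.45 (running OOP $3,324.45). Insurer: $5,963 − $1,574.45 = $4,388.55.
Claim 3 — $10,838: deductible met; 15% of $10,838 = $1,625.70. Cost to patient: $1,625.70. OOP to date $4,950.15. Insurer: $10,838 − $1,625.70 = $9,212.30.
Claim 4 — $391: deductible already satisfied, so patient's share is 15% × $391 = $58.65. Cost to patient: $58.65. OOP to date $5,008.80. Plan pays $391 − $58.65 = $332.35.
Claim 5 — $9,089: 15% coinsurance on $9,089 = $1,363.35. Patient owes $1,363.35 (running OOP $6,372.15). Plan pays $9,089 − $1,363.35 = $7,725.65.
Insurer total = bills − patient's total = $28,031 − $6,372.15 = $21,658.85.

$21,658.85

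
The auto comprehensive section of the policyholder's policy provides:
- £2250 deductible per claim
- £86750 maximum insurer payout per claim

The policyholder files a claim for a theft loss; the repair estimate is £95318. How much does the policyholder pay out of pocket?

£8568

Subtract the deductible: £95318 − £2250 = £93068.
£93068 exceeds the £86750 limit, so the insurer pays the limit: £86750.
Policyholder's share is the uncovered remainder: £95318 − £86750 = £8568.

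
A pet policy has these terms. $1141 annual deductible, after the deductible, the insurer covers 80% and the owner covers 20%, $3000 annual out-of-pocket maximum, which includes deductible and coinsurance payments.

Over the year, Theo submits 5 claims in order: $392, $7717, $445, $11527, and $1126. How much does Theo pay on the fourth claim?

Claim 1 ($392): all of it applies to the deductible. Cost to owner: $392. OOP to date $392.
Claim 2 ($7717): $749 to deductible, leaving $6968; coinsurance $6968 × 20% = $1393.60. Owner pays $2142.60; OOP now $2534.60.
Claim 3 ($445): deductible met; 20% of $445 = $89. Owner owes $89 (running OOP $2623.60).
Claim 4 ($11527): deductible met; 20% of $11527 = $2305.40. OOP would hit $4929 > $3000, so the cap limits the owner to $3000 − $2623.60 = $376.40.

$376.40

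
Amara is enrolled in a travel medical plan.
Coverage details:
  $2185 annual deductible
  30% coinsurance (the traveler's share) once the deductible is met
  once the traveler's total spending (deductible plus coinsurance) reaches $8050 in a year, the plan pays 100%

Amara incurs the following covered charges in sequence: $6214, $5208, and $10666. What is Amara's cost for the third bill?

Claim 1 — $6214: $2185 finishes the deductible; $4029 goes to coinsurance; 30% of $4029 = $1208.70. Cost to traveler: $3393.70. OOP to date $3393.70.
Claim 2 — $5208: deductible met; 30% of $5208 = $1562.40. Cost to traveler: $1562.40. OOP to date $4956.10.
Claim 3 — $10666: deductible already satisfied, so traveler's share is 30% × $10666 = $3199.80. Adding that to $4956.10 gives $8155.90, past the $8050 cap; traveler pays only $8050 − $4956.10 = $3093.90.

$3093.90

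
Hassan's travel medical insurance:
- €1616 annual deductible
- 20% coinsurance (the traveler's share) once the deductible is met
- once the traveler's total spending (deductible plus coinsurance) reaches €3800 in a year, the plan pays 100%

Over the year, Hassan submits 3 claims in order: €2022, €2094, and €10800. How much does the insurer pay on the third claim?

€9116

Claim 1 (€2022): €1616 finishes the deductible; €406 goes to coinsurance; traveler's 20% is €81.20. Traveler owes €1697.20 (running OOP €1697.20). Insurer: €2022 − €1697.20 = €324.80.
Claim 2 (€2094): deductible met; 20% of €2094 = €418.80. Traveler owes €418.80 (running OOP €2116). Plan pays €2094 − €418.80 = €1675.20.
Claim 3 (€10800): 20% coinsurance on €10800 = €2160. That would push OOP to €4276, over the €3800 cap, so traveler pays €3800 − €2116 = €1684. Plan pays €10800 − €1684 = €9116.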